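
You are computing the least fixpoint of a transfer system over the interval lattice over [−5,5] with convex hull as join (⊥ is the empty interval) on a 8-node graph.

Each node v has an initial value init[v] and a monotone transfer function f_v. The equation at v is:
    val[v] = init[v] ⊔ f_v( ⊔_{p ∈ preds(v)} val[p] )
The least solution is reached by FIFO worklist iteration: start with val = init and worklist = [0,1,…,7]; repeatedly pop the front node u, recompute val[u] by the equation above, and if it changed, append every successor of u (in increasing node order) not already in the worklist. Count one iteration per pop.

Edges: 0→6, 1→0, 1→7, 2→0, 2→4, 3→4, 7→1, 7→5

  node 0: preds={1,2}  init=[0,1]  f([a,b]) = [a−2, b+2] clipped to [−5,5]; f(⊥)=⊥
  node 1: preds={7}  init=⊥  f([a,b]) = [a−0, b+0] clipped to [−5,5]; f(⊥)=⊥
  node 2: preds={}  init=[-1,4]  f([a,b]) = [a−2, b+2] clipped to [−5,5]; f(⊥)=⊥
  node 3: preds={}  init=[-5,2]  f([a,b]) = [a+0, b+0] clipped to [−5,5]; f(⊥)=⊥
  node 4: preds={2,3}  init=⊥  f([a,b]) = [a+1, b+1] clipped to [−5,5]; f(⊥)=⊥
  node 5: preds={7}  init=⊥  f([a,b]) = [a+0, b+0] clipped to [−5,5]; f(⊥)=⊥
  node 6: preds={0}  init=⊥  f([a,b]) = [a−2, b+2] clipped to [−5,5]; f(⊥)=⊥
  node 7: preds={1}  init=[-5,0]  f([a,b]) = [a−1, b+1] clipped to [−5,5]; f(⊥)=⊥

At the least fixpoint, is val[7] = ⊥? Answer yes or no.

no

Trace (30 dequeues):
  [1] u=0 | in [-1,4] | out [-3,5] | prev [0,1] | push {}
  [2] u=1 | in [-5,0] | out [-5,0] | prev ⊥ | push {0}
  [3] u=2 | in ⊥ | out [-1,4] | ==
  [4] u=3 | in ⊥ | out [-5,2] | ==
  [5] u=4 | in [-5,4] | out [-4,5] | prev ⊥ | push {}
  [6] u=5 | in [-5,0] | out [-5,0] | prev ⊥ | push {}
  [7] u=6 | in [-3,5] | out [-5,5] | prev ⊥ | push {}
  [8] u=7 | in [-5,0] | out [-5,1] | prev [-5,0] | push {1,5}
  [9] u=0 | in [-5,4] | out [-5,5] | prev [-3,5] | push {6}
  [10] u=1 | in [-5,1] | out [-5,1] | prev [-5,0] | push {0,7}
  [11] u=5 | in [-5,1] | out [-5,1] | prev [-5,0] | push {}
  [12] u=6 | in [-5,5] | out [-5,5] | ==
  [13] u=0 | in [-5,4] | out [-5,5] | ==
  [14] u=7 | in [-5,1] | out [-5,2] | prev [-5,1] | push {1,5}
  [15] u=1 | in [-5,2] | out [-5,2] | prev [-5,1] | push {0,7}
  [16] u=5 | in [-5,2] | out [-5,2] | prev [-5,1] | push {}
  [17] u=0 | in [-5,4] | out [-5,5] | ==
  [18] u=7 | in [-5,2] | out [-5,3] | prev [-5,2] | push {1,5}
  [19] u=1 | in [-5,3] | out [-5,3] | prev [-5,2] | push {0,7}
  [20] u=5 | in [-5,3] | out [-5,3] | prev [-5,2] | push {}
  [21] u=0 | in [-5,4] | out [-5,5] | ==
  [22] u=7 | in [-5,3] | out [-5,4] | prev [-5,3] | push {1,5}
  [23] u=1 | in [-5,4] | out [-5,4] | prev [-5,3] | push {0,7}
  [24] u=5 | in [-5,4] | out [-5,4] | prev [-5,3] | push {}
  [25] u=0 | in [-5,4] | out [-5,5] | ==
  [26] u=7 | in [-5,4] | out [-5,5] | prev [-5,4] | push {1,5}
  [27] u=1 | in [-5,5] | out [-5,5] | prev [-5,4] | push {0,7}
  [28] u=5 | in [-5,5] | out [-5,5] | prev [-5,4] | push {}
  [29] u=0 | in [-5,5] | out [-5,5] | ==
  [30] u=7 | in [-5,5] | out [-5,5] | ==

Converged values:
  [0] [-5,5]
  [1] [-5,5]
  [2] [-1,4]
  [3] [-5,2]
  [4] [-4,5]
  [5] [-5,5]
  [6] [-5,5]
  [7] [-5,5]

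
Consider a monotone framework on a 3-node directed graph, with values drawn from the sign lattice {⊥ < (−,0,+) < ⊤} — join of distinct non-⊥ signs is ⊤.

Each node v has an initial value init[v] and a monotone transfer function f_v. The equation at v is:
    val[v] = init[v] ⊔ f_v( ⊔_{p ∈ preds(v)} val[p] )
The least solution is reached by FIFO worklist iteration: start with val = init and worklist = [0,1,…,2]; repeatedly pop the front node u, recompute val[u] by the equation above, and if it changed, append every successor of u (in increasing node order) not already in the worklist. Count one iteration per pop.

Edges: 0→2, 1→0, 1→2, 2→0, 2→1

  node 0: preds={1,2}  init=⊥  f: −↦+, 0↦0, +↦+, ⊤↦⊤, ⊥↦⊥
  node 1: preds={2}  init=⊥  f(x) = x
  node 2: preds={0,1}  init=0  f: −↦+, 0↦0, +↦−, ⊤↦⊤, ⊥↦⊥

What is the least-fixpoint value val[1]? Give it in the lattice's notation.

Trace (4 dequeues):
  [1] u=0 | in 0 | out 0 | prev ⊥ | push {}
  [2] u=1 | in 0 | out 0 | prev ⊥ | push {0}
  [3] u=2 | in 0 | out 0 | ==
  [4] u=0 | in 0 | out 0 | ==

Converged values:
  [0] 0
  [1] 0
  [2] 0

0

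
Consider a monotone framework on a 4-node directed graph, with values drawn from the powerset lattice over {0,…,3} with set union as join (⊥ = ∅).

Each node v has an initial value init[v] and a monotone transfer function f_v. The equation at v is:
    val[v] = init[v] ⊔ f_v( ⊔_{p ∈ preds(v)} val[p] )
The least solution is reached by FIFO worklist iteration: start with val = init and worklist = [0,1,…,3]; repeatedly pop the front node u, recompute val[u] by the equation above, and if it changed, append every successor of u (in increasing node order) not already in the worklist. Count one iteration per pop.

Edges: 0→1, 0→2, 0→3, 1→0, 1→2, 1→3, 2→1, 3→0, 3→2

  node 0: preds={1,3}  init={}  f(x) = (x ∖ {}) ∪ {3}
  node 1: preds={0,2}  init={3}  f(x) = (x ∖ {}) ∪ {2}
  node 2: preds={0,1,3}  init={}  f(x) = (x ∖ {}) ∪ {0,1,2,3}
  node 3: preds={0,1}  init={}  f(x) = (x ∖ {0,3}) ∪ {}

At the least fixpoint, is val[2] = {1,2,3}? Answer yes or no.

no

Trace (12 dequeues):
  [1] u=0 | in {3} | out {3} | prev {} | push {}
  [2] u=1 | in {3} | out {2,3} | prev {3} | push {0}
  [3] u=2 | in {2,3} | out {0,1,2,3} | prev {} | push {1}
  [4] u=3 | in {2,3} | out {2} | prev {} | push {2}
  [5] u=0 | in {2,3} | out {2,3} | prev {3} | push {3}
  [6] u=1 | in {0,1,2,3} | out {0,1,2,3} | prev {2,3} | push {0}
  [7] u=2 | in {0,1,2,3} | out {0,1,2,3} | ==
  [8] u=3 | in {0,1,2,3} | out {1,2} | prev {2} | push {2}
  [9] u=0 | in {0,1,2,3} | out {0,1,2,3} | prev {2,3} | push {1,3}
  [10] u=2 | in {0,1,2,3} | out {0,1,2,3} | ==
  [11] u=1 | in {0,1,2,3} | out {0,1,2,3} | ==
  [12] u=3 | in {0,1,2,3} | out {1,2} | ==

Converged values:
  [0] {0,1,2,3}
  [1] {0,1,2,3}
  [2] {0,1,2,3}
  [3] {1,2}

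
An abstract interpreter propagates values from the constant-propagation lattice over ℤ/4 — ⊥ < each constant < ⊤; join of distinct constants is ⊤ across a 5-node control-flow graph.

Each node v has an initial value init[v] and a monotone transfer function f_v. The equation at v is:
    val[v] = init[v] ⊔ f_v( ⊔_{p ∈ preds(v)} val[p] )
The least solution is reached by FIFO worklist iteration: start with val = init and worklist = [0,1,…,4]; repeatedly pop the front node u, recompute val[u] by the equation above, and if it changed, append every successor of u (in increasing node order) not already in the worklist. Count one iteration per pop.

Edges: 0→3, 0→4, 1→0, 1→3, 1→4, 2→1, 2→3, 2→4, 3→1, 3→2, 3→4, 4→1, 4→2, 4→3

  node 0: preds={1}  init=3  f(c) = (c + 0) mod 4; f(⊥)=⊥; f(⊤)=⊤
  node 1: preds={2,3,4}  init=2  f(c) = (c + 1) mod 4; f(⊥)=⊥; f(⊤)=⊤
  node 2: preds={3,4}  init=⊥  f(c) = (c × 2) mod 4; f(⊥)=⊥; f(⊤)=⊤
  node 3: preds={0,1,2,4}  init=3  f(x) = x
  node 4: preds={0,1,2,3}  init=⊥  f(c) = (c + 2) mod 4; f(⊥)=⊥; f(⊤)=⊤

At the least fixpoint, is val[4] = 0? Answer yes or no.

Iteration log — 11 steps:
  step 1. node 0  ⊔preds=2  new=⊤  old=3  +wl: 
  step 2. node 1  ⊔preds=3  new=⊤  old=2  +wl: 0
  step 3. node 2  ⊔preds=3  new=2  old=⊥  +wl: 1
  step 4. node 3  ⊔preds=⊤  new=⊤  old=3  +wl: 2
  step 5. node 4  ⊔preds=⊤  new=⊤  old=⊥  +wl: 3
  step 6. node 0  ⊔preds=⊤  new=⊤  stable
  step 7. node 1  ⊔preds=⊤  new=⊤  stable
  step 8. node 2  ⊔preds=⊤  new=⊤  old=2  +wl: 1,4
  step 9. node 3  ⊔preds=⊤  new=⊤  stable
  step 10. node 1  ⊔preds=⊤  new=⊤  stable
  step 11. node 4  ⊔preds=⊤  new=⊤  stable

Least fixpoint reached:
  node 0: ⊤
  node 1: ⊤
  node 2: ⊤
  node 3: ⊤
  node 4: ⊤

no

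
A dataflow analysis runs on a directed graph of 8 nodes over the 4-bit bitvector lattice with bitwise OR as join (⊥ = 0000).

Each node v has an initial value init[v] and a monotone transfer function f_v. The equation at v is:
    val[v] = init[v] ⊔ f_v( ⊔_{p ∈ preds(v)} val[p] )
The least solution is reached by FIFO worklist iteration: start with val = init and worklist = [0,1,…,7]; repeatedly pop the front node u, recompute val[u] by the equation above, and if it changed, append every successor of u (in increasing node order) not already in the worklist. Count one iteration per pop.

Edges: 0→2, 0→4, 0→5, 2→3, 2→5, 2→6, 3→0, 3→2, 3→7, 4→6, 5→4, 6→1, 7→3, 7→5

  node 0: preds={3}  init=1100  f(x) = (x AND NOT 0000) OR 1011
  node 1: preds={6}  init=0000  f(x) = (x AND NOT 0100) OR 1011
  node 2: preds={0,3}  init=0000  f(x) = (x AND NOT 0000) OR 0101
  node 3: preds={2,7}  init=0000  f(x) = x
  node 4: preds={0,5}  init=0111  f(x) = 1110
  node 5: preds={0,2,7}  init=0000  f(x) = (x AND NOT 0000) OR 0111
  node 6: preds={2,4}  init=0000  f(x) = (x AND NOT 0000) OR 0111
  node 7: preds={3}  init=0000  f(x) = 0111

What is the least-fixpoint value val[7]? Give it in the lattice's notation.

Iteration log — 14 steps:
  step 1. node 0  ⊔preds=0000  new=1111  old=1100  +wl: 
  step 2. node 1  ⊔preds=0000  new=1011  old=0000  +wl: 
  step 3. node 2  ⊔preds=1111  new=1111  old=0000  +wl: 
  step 4. node 3  ⊔preds=1111  new=1111  old=0000  +wl: 0,2
  step 5. node 4  ⊔preds=1111  new=1111  old=0111  +wl: 
  step 6. node 5  ⊔preds=1111  new=1111  old=0000  +wl: 4
  step 7. node 6  ⊔preds=1111  new=1111  old=0000  +wl: 1
  step 8. node 7  ⊔preds=1111  new=0111  old=0000  +wl: 3,5
  step 9. node 0  ⊔preds=1111  new=1111  stable
  step 10. node 2  ⊔preds=1111  new=1111  stable
  step 11. node 4  ⊔preds=1111  new=1111  stable
  step 12. node 1  ⊔preds=1111  new=1011  stable
  step 13. node 3  ⊔preds=1111  new=1111  stable
  step 14. node 5  ⊔preds=1111  new=1111  stable

Least fixpoint reached:
  node 0: 1111
  node 1: 1011
  node 2: 1111
  node 3: 1111
  node 4: 1111
  node 5: 1111
  node 6: 1111
  node 7: 0111

0111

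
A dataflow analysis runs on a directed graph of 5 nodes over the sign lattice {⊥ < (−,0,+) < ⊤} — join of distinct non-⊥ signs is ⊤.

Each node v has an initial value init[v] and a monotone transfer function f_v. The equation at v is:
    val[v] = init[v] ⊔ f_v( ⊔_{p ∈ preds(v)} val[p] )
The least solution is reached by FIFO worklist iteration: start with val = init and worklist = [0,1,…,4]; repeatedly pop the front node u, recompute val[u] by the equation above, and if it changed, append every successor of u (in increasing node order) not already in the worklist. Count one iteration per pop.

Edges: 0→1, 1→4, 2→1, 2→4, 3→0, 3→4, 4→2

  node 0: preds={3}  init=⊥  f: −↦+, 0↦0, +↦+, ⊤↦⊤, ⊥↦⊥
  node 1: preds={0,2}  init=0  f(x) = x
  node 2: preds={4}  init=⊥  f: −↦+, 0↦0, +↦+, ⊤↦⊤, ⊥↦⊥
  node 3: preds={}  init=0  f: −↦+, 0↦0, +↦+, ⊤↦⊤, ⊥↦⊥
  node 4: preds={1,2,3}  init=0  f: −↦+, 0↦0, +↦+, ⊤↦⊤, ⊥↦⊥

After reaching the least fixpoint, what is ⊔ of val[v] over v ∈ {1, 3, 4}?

Worklist (6 pops):
  #1 pop 0: in=0 → 0 (was ⊥); enqueue []
  #2 pop 1: in=0 → 0 (no change)
  #3 pop 2: in=0 → 0 (was ⊥); enqueue [1]
  #4 pop 3: in=⊥ → 0 (no change)
  #5 pop 4: in=0 → 0 (no change)
  #6 pop 1: in=0 → 0 (no change)

Fixpoint:
  val[0] = 0
  val[1] = 0
  val[2] = 0
  val[3] = 0
  val[4] = 0

0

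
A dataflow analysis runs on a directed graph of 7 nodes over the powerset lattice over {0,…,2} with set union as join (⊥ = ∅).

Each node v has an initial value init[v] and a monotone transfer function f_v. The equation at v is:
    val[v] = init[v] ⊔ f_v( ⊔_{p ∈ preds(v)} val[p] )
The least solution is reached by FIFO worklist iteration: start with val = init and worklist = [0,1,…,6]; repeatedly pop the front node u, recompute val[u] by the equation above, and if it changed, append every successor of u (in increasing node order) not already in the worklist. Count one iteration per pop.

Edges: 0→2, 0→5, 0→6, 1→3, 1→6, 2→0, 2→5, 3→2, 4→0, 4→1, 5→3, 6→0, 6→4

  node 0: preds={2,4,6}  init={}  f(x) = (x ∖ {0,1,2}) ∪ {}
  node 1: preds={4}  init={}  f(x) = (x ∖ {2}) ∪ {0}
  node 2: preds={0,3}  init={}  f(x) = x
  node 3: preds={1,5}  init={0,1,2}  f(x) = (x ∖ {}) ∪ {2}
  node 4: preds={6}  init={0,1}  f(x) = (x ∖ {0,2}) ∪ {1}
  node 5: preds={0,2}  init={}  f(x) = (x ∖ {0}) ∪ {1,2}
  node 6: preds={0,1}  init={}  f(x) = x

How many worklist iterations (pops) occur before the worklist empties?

Worklist (10 pops):
  #1 pop 0: in={0,1} → {} (no change)
  #2 pop 1: in={0,1} → {0,1} (was {}); enqueue []
  #3 pop 2: in={0,1,2} → {0,1,2} (was {}); enqueue [0]
  #4 pop 3: in={0,1} → {0,1,2} (no change)
  #5 pop 4: in={} → {0,1} (no change)
  #6 pop 5: in={0,1,2} → {1,2} (was {}); enqueue [3]
  #7 pop 6: in={0,1} → {0,1} (was {}); enqueue [4]
  #8 pop 0: in={0,1,2} → {} (no change)
  #9 pop 3: in={0,1,2} → {0,1,2} (no change)
  #10 pop 4: in={0,1} → {0,1} (no change)

Fixpoint:
  val[0] = {}
  val[1] = {0,1}
  val[2] = {0,1,2}
  val[3] = {0,1,2}
  val[4] = {0,1}
  val[5] = {1,2}
  val[6] = {0,1}

10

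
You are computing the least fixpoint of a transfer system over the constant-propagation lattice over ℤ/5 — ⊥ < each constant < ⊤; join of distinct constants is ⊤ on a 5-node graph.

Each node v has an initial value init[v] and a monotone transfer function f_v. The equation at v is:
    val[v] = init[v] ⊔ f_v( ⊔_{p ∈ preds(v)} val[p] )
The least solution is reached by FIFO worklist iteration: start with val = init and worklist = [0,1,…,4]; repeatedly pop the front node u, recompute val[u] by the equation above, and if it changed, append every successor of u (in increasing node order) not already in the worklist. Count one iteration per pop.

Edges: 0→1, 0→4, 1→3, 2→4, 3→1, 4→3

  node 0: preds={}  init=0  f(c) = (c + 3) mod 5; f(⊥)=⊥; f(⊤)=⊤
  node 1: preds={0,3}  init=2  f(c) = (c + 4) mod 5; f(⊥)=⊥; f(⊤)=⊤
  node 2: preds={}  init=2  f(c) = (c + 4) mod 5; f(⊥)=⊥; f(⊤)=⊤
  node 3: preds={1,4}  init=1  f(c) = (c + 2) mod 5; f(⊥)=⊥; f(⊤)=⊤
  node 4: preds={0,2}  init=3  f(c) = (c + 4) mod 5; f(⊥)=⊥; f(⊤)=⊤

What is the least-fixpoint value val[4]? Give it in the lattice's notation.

⊤

Iteration log — 7 steps:
  step 1. node 0  ⊔preds=⊥  new=0  stable
  step 2. node 1  ⊔preds=⊤  new=⊤  old=2  +wl: 
  step 3. node 2  ⊔preds=⊥  new=2  stable
  step 4. node 3  ⊔preds=⊤  new=⊤  old=1  +wl: 1
  step 5. node 4  ⊔preds=⊤  new=⊤  old=3  +wl: 3
  step 6. node 1  ⊔preds=⊤  new=⊤  stable
  step 7. node 3  ⊔preds=⊤  new=⊤  stable

Least fixpoint reached:
  node 0: 0
  node 1: ⊤
  node 2: 2
  node 3: ⊤
  node 4: ⊤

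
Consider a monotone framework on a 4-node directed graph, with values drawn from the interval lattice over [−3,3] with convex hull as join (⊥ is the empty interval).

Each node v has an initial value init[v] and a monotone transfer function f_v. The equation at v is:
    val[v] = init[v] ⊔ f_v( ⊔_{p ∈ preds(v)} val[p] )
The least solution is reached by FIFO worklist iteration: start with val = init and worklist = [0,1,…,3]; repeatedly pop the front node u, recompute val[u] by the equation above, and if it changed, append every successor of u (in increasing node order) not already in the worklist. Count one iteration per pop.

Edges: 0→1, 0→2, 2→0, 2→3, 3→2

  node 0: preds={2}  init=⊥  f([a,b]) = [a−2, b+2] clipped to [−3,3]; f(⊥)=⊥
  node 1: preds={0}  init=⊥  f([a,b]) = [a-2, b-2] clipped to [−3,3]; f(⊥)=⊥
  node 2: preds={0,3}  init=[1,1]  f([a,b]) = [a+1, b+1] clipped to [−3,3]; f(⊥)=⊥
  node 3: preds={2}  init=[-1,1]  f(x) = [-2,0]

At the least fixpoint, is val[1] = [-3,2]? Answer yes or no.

no

Trace (13 dequeues):
  [1] u=0 | in [1,1] | out [-1,3] | prev ⊥ | push {}
  [2] u=1 | in [-1,3] | out [-3,1] | prev ⊥ | push {}
  [3] u=2 | in [-1,3] | out [0,3] | prev [1,1] | push {0}
  [4] u=3 | in [0,3] | out [-2,1] | prev [-1,1] | push {2}
  [5] u=0 | in [0,3] | out [-2,3] | prev [-1,3] | push {1}
  [6] u=2 | in [-2,3] | out [-1,3] | prev [0,3] | push {0,3}
  [7] u=1 | in [-2,3] | out [-3,1] | ==
  [8] u=0 | in [-1,3] | out [-3,3] | prev [-2,3] | push {1,2}
  [9] u=3 | in [-1,3] | out [-2,1] | ==
  [10] u=1 | in [-3,3] | out [-3,1] | ==
  [11] u=2 | in [-3,3] | out [-2,3] | prev [-1,3] | push {0,3}
  [12] u=0 | in [-2,3] | out [-3,3] | ==
  [13] u=3 | in [-2,3] | out [-2,1] | ==

Converged values:
  [0] [-3,3]
  [1] [-3,1]
  [2] [-2,3]
  [3] [-2,1]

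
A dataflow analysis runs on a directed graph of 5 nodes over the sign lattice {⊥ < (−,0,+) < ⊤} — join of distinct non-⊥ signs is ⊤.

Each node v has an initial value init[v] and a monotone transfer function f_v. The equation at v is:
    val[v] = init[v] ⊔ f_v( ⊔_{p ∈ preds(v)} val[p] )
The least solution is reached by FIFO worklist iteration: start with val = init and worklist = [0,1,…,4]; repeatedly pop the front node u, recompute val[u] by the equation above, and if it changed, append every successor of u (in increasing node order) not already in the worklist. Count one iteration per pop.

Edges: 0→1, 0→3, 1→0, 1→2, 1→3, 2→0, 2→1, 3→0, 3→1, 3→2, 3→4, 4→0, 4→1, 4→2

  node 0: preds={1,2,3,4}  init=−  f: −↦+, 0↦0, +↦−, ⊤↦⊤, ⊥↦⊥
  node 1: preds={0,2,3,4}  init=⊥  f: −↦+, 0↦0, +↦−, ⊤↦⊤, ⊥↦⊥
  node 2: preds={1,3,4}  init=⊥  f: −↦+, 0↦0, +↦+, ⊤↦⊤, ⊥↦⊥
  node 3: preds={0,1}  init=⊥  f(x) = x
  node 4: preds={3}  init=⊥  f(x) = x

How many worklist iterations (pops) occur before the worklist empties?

11

Iteration log — 11 steps:
  step 1. node 0  ⊔preds=⊥  new=−  stable
  step 2. node 1  ⊔preds=−  new=+  old=⊥  +wl: 0
  step 3. node 2  ⊔preds=+  new=+  old=⊥  +wl: 1
  step 4. node 3  ⊔preds=⊤  new=⊤  old=⊥  +wl: 2
  step 5. node 4  ⊔preds=⊤  new=⊤  old=⊥  +wl: 
  step 6. node 0  ⊔preds=⊤  new=⊤  old=−  +wl: 3
  step 7. node 1  ⊔preds=⊤  new=⊤  old=+  +wl: 0
  step 8. node 2  ⊔preds=⊤  new=⊤  old=+  +wl: 1
  step 9. node 3  ⊔preds=⊤  new=⊤  stable
  step 10. node 0  ⊔preds=⊤  new=⊤  stable
  step 11. node 1  ⊔preds=⊤  new=⊤  stable

Least fixpoint reached:
  node 0: ⊤
  node 1: ⊤
  node 2: ⊤
  node 3: ⊤
  node 4: ⊤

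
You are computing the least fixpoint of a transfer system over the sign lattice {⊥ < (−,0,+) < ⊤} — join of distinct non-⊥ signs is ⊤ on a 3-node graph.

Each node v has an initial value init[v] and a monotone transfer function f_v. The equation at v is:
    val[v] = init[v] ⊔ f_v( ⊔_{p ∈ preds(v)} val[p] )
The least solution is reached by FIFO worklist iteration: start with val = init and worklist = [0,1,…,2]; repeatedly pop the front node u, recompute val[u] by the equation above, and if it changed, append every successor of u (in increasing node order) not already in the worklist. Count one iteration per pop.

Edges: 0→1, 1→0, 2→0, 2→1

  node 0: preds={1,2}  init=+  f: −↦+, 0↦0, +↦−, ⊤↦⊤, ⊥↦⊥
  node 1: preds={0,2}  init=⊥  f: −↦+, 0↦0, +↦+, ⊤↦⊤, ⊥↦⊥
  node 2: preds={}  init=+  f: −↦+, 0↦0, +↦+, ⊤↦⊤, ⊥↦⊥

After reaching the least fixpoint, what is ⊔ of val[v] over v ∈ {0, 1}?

Iteration log — 4 steps:
  step 1. node 0  ⊔preds=+  new=⊤  old=+  +wl: 
  step 2. node 1  ⊔preds=⊤  new=⊤  old=⊥  +wl: 0
  step 3. node 2  ⊔preds=⊥  new=+  stable
  step 4. node 0  ⊔preds=⊤  new=⊤  stable

Least fixpoint reached:
  node 0: ⊤
  node 1: ⊤
  node 2: +

⊤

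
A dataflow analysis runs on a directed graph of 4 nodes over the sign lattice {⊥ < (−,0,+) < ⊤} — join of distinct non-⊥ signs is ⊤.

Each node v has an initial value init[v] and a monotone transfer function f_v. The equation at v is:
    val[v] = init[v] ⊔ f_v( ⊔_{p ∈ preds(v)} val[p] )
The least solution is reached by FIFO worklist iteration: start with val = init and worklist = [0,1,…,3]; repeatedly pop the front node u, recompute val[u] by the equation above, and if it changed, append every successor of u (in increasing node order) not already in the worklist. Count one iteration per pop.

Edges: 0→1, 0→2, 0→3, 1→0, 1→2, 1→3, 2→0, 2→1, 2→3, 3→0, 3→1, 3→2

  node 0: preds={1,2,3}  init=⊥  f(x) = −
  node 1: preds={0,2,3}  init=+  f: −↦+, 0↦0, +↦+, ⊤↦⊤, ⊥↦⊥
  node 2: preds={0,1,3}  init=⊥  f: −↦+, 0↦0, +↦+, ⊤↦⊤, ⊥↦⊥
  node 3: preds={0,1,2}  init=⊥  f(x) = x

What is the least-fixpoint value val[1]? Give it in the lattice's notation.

Worklist (9 pops):
  #1 pop 0: in=+ → − (was ⊥); enqueue []
  #2 pop 1: in=− → + (no change)
  #3 pop 2: in=⊤ → ⊤ (was ⊥); enqueue [0,1]
  #4 pop 3: in=⊤ → ⊤ (was ⊥); enqueue [2]
  #5 pop 0: in=⊤ → − (no change)
  #6 pop 1: in=⊤ → ⊤ (was +); enqueue [0,3]
  #7 pop 2: in=⊤ → ⊤ (no change)
  #8 pop 0: in=⊤ → − (no change)
  #9 pop 3: in=⊤ → ⊤ (no change)

Fixpoint:
  val[0] = −
  val[1] = ⊤
  val[2] = ⊤
  val[3] = ⊤

⊤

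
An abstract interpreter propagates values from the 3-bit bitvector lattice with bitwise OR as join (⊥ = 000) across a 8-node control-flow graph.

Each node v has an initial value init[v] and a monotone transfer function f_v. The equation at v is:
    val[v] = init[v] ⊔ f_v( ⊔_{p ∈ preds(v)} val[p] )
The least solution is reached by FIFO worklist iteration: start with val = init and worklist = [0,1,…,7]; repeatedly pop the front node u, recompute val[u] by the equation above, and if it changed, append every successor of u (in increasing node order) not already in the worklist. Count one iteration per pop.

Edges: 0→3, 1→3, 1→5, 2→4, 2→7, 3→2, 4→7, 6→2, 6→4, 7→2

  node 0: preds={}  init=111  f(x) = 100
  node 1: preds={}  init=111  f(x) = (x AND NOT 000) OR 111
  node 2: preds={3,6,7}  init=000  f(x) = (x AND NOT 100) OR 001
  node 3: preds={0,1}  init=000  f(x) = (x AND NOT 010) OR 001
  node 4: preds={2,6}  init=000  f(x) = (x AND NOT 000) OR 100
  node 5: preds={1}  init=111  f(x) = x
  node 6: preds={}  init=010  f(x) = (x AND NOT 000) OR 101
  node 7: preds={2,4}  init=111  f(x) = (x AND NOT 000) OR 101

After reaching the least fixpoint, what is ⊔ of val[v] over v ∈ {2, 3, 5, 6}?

Iteration log — 10 steps:
  step 1. node 0  ⊔preds=000  new=111  stable
  step 2. node 1  ⊔preds=000  new=111  stable
  step 3. node 2  ⊔preds=111  new=011  old=000  +wl: 
  step 4. node 3  ⊔preds=111  new=101  old=000  +wl: 2
  step 5. node 4  ⊔preds=011  new=111  old=000  +wl: 
  step 6. node 5  ⊔preds=111  new=111  stable
  step 7. node 6  ⊔preds=000  new=111  old=010  +wl: 4
  step 8. node 7  ⊔preds=111  new=111  stable
  step 9. node 2  ⊔preds=111  new=011  stable
  step 10. node 4  ⊔preds=111  new=111  stable

Least fixpoint reached:
  node 0: 111
  node 1: 111
  node 2: 011
  node 3: 101
  node 4: 111
  node 5: 111
  node 6: 111
  node 7: 111

111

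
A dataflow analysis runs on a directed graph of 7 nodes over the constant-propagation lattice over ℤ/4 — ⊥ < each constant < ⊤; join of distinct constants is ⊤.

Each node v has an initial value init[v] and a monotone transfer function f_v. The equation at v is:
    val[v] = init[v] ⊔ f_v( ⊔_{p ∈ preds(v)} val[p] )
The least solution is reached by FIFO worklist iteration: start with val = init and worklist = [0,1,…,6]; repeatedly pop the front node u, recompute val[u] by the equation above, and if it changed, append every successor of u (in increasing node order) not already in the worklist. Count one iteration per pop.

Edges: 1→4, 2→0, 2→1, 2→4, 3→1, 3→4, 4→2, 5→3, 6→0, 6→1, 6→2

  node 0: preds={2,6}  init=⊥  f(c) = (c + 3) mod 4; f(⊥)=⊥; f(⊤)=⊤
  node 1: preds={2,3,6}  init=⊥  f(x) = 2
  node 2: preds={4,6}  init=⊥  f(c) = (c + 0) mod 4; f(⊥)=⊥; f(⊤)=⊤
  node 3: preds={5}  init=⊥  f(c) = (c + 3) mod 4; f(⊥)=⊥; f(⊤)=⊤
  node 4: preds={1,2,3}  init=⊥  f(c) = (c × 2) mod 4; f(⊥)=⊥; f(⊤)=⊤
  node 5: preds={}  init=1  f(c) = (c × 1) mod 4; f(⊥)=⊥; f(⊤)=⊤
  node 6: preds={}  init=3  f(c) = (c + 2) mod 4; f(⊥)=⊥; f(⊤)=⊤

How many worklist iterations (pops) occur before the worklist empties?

13

Iteration log — 13 steps:
  step 1. node 0  ⊔preds=3  new=2  old=⊥  +wl: 
  step 2. node 1  ⊔preds=3  new=2  old=⊥  +wl: 
  step 3. node 2  ⊔preds=3  new=3  old=⊥  +wl: 0,1
  step 4. node 3  ⊔preds=1  new=0  old=⊥  +wl: 
  step 5. node 4  ⊔preds=⊤  new=⊤  old=⊥  +wl: 2
  step 6. node 5  ⊔preds=⊥  new=1  stable
  step 7. node 6  ⊔preds=⊥  new=3  stable
  step 8. node 0  ⊔preds=3  new=2  stable
  step 9. node 1  ⊔preds=⊤  new=2  stable
  step 10. node 2  ⊔preds=⊤  new=⊤  old=3  +wl: 0,1,4
  step 11. node 0  ⊔preds=⊤  new=⊤  old=2  +wl: 
  step 12. node 1  ⊔preds=⊤  new=2  stable
  step 13. node 4  ⊔preds=⊤  new=⊤  stable

Least fixpoint reached:
  node 0: ⊤
  node 1: 2
  node 2: ⊤
  node 3: 0
  node 4: ⊤
  node 5: 1
  node 6: 3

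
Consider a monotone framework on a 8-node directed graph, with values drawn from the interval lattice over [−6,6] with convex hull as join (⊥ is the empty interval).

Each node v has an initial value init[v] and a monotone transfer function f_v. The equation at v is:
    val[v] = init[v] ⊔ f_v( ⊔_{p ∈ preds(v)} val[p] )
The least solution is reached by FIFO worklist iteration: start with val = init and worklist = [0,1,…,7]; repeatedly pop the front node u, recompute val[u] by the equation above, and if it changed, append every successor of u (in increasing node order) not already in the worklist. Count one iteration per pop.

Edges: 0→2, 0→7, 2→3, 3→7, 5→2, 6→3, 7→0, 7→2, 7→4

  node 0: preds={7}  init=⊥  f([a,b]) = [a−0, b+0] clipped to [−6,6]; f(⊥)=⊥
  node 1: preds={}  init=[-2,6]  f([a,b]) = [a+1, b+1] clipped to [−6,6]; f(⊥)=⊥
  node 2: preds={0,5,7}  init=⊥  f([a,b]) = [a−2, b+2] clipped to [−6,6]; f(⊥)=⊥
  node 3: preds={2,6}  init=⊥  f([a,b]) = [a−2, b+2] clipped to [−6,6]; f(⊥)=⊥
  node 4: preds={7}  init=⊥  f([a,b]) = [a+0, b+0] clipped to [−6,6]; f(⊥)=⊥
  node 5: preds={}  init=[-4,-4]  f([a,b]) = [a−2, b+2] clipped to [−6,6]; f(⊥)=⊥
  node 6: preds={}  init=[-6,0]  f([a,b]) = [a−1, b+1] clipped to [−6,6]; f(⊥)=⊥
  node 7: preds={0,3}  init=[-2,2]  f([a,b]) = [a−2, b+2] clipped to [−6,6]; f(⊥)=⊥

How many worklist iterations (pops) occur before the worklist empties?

13

Trace (13 dequeues):
  [1] u=0 | in [-2,2] | out [-2,2] | prev ⊥ | push {}
  [2] u=1 | in ⊥ | out [-2,6] | ==
  [3] u=2 | in [-4,2] | out [-6,4] | prev ⊥ | push {}
  [4] u=3 | in [-6,4] | out [-6,6] | prev ⊥ | push {}
  [5] u=4 | in [-2,2] | out [-2,2] | prev ⊥ | push {}
  [6] u=5 | in ⊥ | out [-4,-4] | ==
  [7] u=6 | in ⊥ | out [-6,0] | ==
  [8] u=7 | in [-6,6] | out [-6,6] | prev [-2,2] | push {0,2,4}
  [9] u=0 | in [-6,6] | out [-6,6] | prev [-2,2] | push {7}
  [10] u=2 | in [-6,6] | out [-6,6] | prev [-6,4] | push {3}
  [11] u=4 | in [-6,6] | out [-6,6] | prev [-2,2] | push {}
  [12] u=7 | in [-6,6] | out [-6,6] | ==
  [13] u=3 | in [-6,6] | out [-6,6] | ==

Converged values:
  [0] [-6,6]
  [1] [-2,6]
  [2] [-6,6]
  [3] [-6,6]
  [4] [-6,6]
  [5] [-4,-4]
  [6] [-6,0]
  [7] [-6,6]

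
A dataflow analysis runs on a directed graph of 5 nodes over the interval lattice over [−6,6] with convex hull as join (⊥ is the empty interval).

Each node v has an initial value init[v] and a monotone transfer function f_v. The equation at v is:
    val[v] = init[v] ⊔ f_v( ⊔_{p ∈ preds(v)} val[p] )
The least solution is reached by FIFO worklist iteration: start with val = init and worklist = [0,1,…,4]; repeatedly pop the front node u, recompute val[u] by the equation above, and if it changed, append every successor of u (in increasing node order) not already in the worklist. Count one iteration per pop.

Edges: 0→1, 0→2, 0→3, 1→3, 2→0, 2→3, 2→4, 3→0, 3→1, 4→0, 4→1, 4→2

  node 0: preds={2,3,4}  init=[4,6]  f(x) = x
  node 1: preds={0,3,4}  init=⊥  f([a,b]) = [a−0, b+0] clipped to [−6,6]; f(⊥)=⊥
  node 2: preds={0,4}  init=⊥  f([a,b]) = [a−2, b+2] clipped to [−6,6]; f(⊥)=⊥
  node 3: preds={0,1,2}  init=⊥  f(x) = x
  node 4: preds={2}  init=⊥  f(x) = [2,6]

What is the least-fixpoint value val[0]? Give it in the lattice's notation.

[-6,6]

Iteration log — 29 steps:
  step 1. node 0  ⊔preds=⊥  new=[4,6]  stable
  step 2. node 1  ⊔preds=[4,6]  new=[4,6]  old=⊥  +wl: 
  step 3. node 2  ⊔preds=[4,6]  new=[2,6]  old=⊥  +wl: 0
  step 4. node 3  ⊔preds=[2,6]  new=[2,6]  old=⊥  +wl: 1
  step 5. node 4  ⊔preds=[2,6]  new=[2,6]  old=⊥  +wl: 2
  step 6. node 0  ⊔preds=[2,6]  new=[2,6]  old=[4,6]  +wl: 3
  step 7. node 1  ⊔preds=[2,6]  new=[2,6]  old=[4,6]  +wl: 
  step 8. node 2  ⊔preds=[2,6]  new=[0,6]  old=[2,6]  +wl: 0,4
  step 9. node 3  ⊔preds=[0,6]  new=[0,6]  old=[2,6]  +wl: 1
  step 10. node 0  ⊔preds=[0,6]  new=[0,6]  old=[2,6]  +wl: 2,3
  step 11. node 4  ⊔preds=[0,6]  new=[2,6]  stable
  step 12. node 1  ⊔preds=[0,6]  new=[0,6]  old=[2,6]  +wl: 
  step 13. node 2  ⊔preds=[0,6]  new=[-2,6]  old=[0,6]  +wl: 0,4
  step 14. node 3  ⊔preds=[-2,6]  new=[-2,6]  old=[0,6]  +wl: 1
  step 15. node 0  ⊔preds=[-2,6]  new=[-2,6]  old=[0,6]  +wl: 2,3
  step 16. node 4  ⊔preds=[-2,6]  new=[2,6]  stable
  step 17. node 1  ⊔preds=[-2,6]  new=[-2,6]  old=[0,6]  +wl: 
  step 18. node 2  ⊔preds=[-2,6]  new=[-4,6]  old=[-2,6]  +wl: 0,4
  step 19. node 3  ⊔preds=[-4,6]  new=[-4,6]  old=[-2,6]  +wl: 1
  step 20. node 0  ⊔preds=[-4,6]  new=[-4,6]  old=[-2,6]  +wl: 2,3
  step 21. node 4  ⊔preds=[-4,6]  new=[2,6]  stable
  step 22. node 1  ⊔preds=[-4,6]  new=[-4,6]  old=[-2,6]  +wl: 
  step 23. node 2  ⊔preds=[-4,6]  new=[-6,6]  old=[-4,6]  +wl: 0,4
  step 24. node 3  ⊔preds=[-6,6]  new=[-6,6]  old=[-4,6]  +wl: 1
  step 25. node 0  ⊔preds=[-6,6]  new=[-6,6]  old=[-4,6]  +wl: 2,3
  step 26. node 4  ⊔preds=[-6,6]  new=[2,6]  stable
  step 27. node 1  ⊔preds=[-6,6]  new=[-6,6]  old=[-4,6]  +wl: 
  step 28. node 2  ⊔preds=[-6,6]  new=[-6,6]  stable
  step 29. node 3  ⊔preds=[-6,6]  new=[-6,6]  stable

Least fixpoint reached:
  node 0: [-6,6]
  node 1: [-6,6]
  node 2: [-6,6]
  node 3: [-6,6]
  node 4: [2,6]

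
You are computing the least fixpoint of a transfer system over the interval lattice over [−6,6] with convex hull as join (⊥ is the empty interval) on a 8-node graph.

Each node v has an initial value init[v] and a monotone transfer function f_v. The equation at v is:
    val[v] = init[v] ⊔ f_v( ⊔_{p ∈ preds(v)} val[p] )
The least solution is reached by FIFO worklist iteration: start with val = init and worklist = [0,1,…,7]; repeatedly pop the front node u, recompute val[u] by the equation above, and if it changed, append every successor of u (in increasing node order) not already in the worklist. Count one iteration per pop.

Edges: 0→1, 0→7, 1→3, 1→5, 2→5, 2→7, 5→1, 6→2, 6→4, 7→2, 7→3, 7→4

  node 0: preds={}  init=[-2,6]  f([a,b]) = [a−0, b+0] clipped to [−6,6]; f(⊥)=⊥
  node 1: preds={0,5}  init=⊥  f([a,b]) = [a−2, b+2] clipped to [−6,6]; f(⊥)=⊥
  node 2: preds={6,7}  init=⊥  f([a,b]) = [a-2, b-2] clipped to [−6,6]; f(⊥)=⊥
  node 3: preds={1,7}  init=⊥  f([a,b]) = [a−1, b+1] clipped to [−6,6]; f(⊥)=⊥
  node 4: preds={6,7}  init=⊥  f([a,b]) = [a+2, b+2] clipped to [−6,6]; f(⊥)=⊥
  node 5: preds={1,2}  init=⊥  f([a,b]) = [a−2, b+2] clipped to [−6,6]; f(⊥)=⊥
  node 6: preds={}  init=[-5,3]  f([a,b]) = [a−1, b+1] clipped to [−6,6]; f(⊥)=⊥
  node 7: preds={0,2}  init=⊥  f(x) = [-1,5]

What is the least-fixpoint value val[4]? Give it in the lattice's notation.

[-3,6]

Trace (14 dequeues):
  [1] u=0 | in ⊥ | out [-2,6] | ==
  [2] u=1 | in [-2,6] | out [-4,6] | prev ⊥ | push {}
  [3] u=2 | in [-5,3] | out [-6,1] | prev ⊥ | push {}
  [4] u=3 | in [-4,6] | out [-5,6] | prev ⊥ | push {}
  [5] u=4 | in [-5,3] | out [-3,5] | prev ⊥ | push {}
  [6] u=5 | in [-6,6] | out [-6,6] | prev ⊥ | push {1}
  [7] u=6 | in ⊥ | out [-5,3] | ==
  [8] u=7 | in [-6,6] | out [-1,5] | prev ⊥ | push {2,3,4}
  [9] u=1 | in [-6,6] | out [-6,6] | prev [-4,6] | push {5}
  [10] u=2 | in [-5,5] | out [-6,3] | prev [-6,1] | push {7}
  [11] u=3 | in [-6,6] | out [-6,6] | prev [-5,6] | push {}
  [12] u=4 | in [-5,5] | out [-3,6] | prev [-3,5] | push {}
  [13] u=5 | in [-6,6] | out [-6,6] | ==
  [14] u=7 | in [-6,6] | out [-1,5] | ==

Converged values:
  [0] [-2,6]
  [1] [-6,6]
  [2] [-6,3]
  [3] [-6,6]
  [4] [-3,6]
  [5] [-6,6]
  [6] [-5,3]
  [7] [-1,5]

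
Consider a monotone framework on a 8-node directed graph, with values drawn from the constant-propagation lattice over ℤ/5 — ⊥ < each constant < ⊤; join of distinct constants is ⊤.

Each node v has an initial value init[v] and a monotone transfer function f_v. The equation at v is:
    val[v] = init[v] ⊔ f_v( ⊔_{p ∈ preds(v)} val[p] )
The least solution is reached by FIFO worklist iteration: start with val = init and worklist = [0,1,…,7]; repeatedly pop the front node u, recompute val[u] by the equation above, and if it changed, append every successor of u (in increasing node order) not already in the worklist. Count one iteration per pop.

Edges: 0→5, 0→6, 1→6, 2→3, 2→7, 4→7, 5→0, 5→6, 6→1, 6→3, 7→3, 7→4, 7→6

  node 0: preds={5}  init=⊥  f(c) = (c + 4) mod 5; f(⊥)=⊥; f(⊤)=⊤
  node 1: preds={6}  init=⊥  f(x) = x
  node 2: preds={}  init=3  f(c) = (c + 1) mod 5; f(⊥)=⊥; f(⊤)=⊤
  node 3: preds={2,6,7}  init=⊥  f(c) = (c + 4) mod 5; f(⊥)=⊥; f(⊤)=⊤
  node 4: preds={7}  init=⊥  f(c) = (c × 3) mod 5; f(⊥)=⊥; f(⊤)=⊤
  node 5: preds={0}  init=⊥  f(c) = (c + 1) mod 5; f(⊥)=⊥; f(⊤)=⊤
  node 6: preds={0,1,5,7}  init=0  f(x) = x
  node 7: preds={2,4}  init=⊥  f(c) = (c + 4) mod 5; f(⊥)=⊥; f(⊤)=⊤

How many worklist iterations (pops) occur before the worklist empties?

Iteration log — 17 steps:
  step 1. node 0  ⊔preds=⊥  new=⊥  stable
  step 2. node 1  ⊔preds=0  new=0  old=⊥  +wl: 
  step 3. node 2  ⊔preds=⊥  new=3  stable
  step 4. node 3  ⊔preds=⊤  new=⊤  old=⊥  +wl: 
  step 5. node 4  ⊔preds=⊥  new=⊥  stable
  step 6. node 5  ⊔preds=⊥  new=⊥  stable
  step 7. node 6  ⊔preds=0  new=0  stable
  step 8. node 7  ⊔preds=3  new=2  old=⊥  +wl: 3,4,6
  step 9. node 3  ⊔preds=⊤  new=⊤  stable
  step 10. node 4  ⊔preds=2  new=1  old=⊥  +wl: 7
  step 11. node 6  ⊔preds=⊤  new=⊤  old=0  +wl: 1,3
  step 12. node 7  ⊔preds=⊤  new=⊤  old=2  +wl: 4,6
  step 13. node 1  ⊔preds=⊤  new=⊤  old=0  +wl: 
  step 14. node 3  ⊔preds=⊤  new=⊤  stable
  step 15. node 4  ⊔preds=⊤  new=⊤  old=1  +wl: 7
  step 16. node 6  ⊔preds=⊤  new=⊤  stable
  step 17. node 7  ⊔preds=⊤  new=⊤  stable

Least fixpoint reached:
  node 0: ⊥
  node 1: ⊤
  node 2: 3
  node 3: ⊤
  node 4: ⊤
  node 5: ⊥
  node 6: ⊤
  node 7: ⊤

17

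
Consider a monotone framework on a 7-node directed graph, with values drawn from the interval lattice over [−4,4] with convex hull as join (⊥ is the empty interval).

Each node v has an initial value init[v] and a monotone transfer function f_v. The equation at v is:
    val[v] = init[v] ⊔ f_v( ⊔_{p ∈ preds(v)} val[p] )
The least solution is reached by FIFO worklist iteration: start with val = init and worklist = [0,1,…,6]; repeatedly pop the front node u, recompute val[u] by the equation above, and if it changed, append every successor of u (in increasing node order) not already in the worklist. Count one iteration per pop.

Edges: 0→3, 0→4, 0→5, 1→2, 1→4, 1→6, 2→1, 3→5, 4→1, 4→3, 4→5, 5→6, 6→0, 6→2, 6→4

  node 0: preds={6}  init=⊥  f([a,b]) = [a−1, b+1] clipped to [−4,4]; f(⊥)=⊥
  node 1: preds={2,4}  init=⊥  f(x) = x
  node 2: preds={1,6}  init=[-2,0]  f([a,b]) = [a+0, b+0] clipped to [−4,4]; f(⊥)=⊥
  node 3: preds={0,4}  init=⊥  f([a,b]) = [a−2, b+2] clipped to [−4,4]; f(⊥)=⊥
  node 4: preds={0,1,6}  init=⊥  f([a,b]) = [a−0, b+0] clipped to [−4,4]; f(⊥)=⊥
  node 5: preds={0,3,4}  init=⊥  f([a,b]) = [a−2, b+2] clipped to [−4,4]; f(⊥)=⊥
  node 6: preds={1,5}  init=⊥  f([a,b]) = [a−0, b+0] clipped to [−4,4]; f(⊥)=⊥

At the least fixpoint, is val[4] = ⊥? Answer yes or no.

Iteration log — 26 steps:
  step 1. node 0  ⊔preds=⊥  new=⊥  stable
  step 2. node 1  ⊔preds=[-2,0]  new=[-2,0]  old=⊥  +wl: 
  step 3. node 2  ⊔preds=[-2,0]  new=[-2,0]  stable
  step 4. node 3  ⊔preds=⊥  new=⊥  stable
  step 5. node 4  ⊔preds=[-2,0]  new=[-2,0]  old=⊥  +wl: 1,3
  step 6. node 5  ⊔preds=[-2,0]  new=[-4,2]  old=⊥  +wl: 
  step 7. node 6  ⊔preds=[-4,2]  new=[-4,2]  old=⊥  +wl: 0,2,4
  step 8. node 1  ⊔preds=[-2,0]  new=[-2,0]  stable
  step 9. node 3  ⊔preds=[-2,0]  new=[-4,2]  old=⊥  +wl: 5
  step 10. node 0  ⊔preds=[-4,2]  new=[-4,3]  old=⊥  +wl: 3
  step 11. node 2  ⊔preds=[-4,2]  new=[-4,2]  old=[-2,0]  +wl: 1
  step 12. node 4  ⊔preds=[-4,3]  new=[-4,3]  old=[-2,0]  +wl: 
  step 13. node 5  ⊔preds=[-4,3]  new=[-4,4]  old=[-4,2]  +wl: 6
  step 14. node 3  ⊔preds=[-4,3]  new=[-4,4]  old=[-4,2]  +wl: 5
  step 15. node 1  ⊔preds=[-4,3]  new=[-4,3]  old=[-2,0]  +wl: 2,4
  step 16. node 6  ⊔preds=[-4,4]  new=[-4,4]  old=[-4,2]  +wl: 0
  step 17. node 5  ⊔preds=[-4,4]  new=[-4,4]  stable
  step 18. node 2  ⊔preds=[-4,4]  new=[-4,4]  old=[-4,2]  +wl: 1
  step 19. node 4  ⊔preds=[-4,4]  new=[-4,4]  old=[-4,3]  +wl: 3,5
  step 20. node 0  ⊔preds=[-4,4]  new=[-4,4]  old=[-4,3]  +wl: 4
  step 21. node 1  ⊔preds=[-4,4]  new=[-4,4]  old=[-4,3]  +wl: 2,6
  step 22. node 3  ⊔preds=[-4,4]  new=[-4,4]  stable
  step 23. node 5  ⊔preds=[-4,4]  new=[-4,4]  stable
  step 24. node 4  ⊔preds=[-4,4]  new=[-4,4]  stable
  step 25. node 2  ⊔preds=[-4,4]  new=[-4,4]  stable
  step 26. node 6  ⊔preds=[-4,4]  new=[-4,4]  stable

Least fixpoint reached:
  node 0: [-4,4]
  node 1: [-4,4]
  node 2: [-4,4]
  node 3: [-4,4]
  node 4: [-4,4]
  node 5: [-4,4]
  node 6: [-4,4]

no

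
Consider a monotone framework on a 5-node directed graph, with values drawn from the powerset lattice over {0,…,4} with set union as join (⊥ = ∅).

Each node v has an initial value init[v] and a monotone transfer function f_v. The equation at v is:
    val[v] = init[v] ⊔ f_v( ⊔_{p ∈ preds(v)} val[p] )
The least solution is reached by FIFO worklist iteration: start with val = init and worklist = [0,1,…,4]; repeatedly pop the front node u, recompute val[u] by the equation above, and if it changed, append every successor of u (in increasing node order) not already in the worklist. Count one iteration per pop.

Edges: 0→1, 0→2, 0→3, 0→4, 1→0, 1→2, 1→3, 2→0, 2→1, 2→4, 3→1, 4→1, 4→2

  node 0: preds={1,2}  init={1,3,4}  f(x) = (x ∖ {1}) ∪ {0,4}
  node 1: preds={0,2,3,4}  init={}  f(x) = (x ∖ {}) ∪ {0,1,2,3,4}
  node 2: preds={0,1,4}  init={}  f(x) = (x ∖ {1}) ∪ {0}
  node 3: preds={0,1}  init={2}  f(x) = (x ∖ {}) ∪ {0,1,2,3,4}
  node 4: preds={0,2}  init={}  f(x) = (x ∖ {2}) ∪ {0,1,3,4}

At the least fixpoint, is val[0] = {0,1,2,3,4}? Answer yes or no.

yes

Trace (10 dequeues):
  [1] u=0 | in {} | out {0,1,3,4} | prev {1,3,4} | push {}
  [2] u=1 | in {0,1,2,3,4} | out {0,1,2,3,4} | prev {} | push {0}
  [3] u=2 | in {0,1,2,3,4} | out {0,2,3,4} | prev {} | push {1}
  [4] u=3 | in {0,1,2,3,4} | out {0,1,2,3,4} | prev {2} | push {}
  [5] u=4 | in {0,1,2,3,4} | out {0,1,3,4} | prev {} | push {2}
  [6] u=0 | in {0,1,2,3,4} | out {0,1,2,3,4} | prev {0,1,3,4} | push {3,4}
  [7] u=1 | in {0,1,2,3,4} | out {0,1,2,3,4} | ==
  [8] u=2 | in {0,1,2,3,4} | out {0,2,3,4} | ==
  [9] u=3 | in {0,1,2,3,4} | out {0,1,2,3,4} | ==
  [10] u=4 | in {0,1,2,3,4} | out {0,1,3,4} | ==

Converged values:
  [0] {0,1,2,3,4}
  [1] {0,1,2,3,4}
  [2] {0,2,3,4}
  [3] {0,1,2,3,4}
  [4] {0,1,3,4}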